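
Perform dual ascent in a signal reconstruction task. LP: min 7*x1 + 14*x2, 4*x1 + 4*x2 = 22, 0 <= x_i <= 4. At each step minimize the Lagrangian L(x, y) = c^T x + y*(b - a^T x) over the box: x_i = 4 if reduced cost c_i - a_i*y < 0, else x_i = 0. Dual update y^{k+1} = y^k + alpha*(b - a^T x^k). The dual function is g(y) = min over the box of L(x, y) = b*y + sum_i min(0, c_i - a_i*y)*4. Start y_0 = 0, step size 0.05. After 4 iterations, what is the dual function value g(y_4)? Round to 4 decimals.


Dual ascent for LP: min 7*x1 + 14*x2, 4*x1 + 4*x2 = 22, 0 <= x_i <= 4
Step 1: y^k = 0.0, reduced costs: (7.0, 14.0)
  x^k = (0.0, 0.0), subgradient = b - a^T x = 22.0
  y^{k+1} = 0.0 + 0.05*22.0 = 1.1
Step 2: y^k = 1.1, reduced costs: (2.6, 9.6)
  x^k = (0.0, 0.0), subgradient = b - a^T x = 22.0
  y^{k+1} = 1.1 + 0.05*22.0 = 2.2
Step 3: y^k = 2.2, reduced costs: (-1.8, 5.2)
  x^k = (4.0, 0.0), subgradient = b - a^T x = 6.0
  y^{k+1} = 2.2 + 0.05*6.0 = 2.5
Step 4: y^k = 2.5, reduced costs: (-3.0, 4.0)
  x^k = (4.0, 0.0), subgradient = b - a^T x = 6.0
  y^{k+1} = 2.5 + 0.05*6.0 = 2.8
Dual objective at y_4 = 2.8: reduced costs (-4.2, 2.8), box minimizer x = (4.0, 0.0)
g(y_4) = b*y + (c1 - a1*y)*x1 + (c2 - a2*y)*x2 = 22*2.8 + (-4.2)*4.0 + 2.8*0.0 = 61.6 - 16.8 + 0.0 = 44.8


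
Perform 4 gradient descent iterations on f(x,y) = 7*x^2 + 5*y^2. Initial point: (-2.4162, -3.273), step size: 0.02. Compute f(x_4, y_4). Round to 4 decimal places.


Gradient descent on f(x,y) = 7*x^2 + 5*y^2.
Starting point: (-2.4162, -3.273), alpha = 0.02
Step 1: grad_x = 2*7*-2.4162 = -33.8268, grad_y = 2*5*-3.273 = -32.73
  x_1 = -2.4162 - 0.02*-33.8268 = -1.7397
  y_1 = -3.273 - 0.02*-32.73 = -2.6184
Step 2: grad_x = 2*7*-1.7397 = -24.3553, grad_y = 2*5*-2.6184 = -26.184
  x_2 = -1.7397 - 0.02*-24.3553 = -1.2526
  y_2 = -2.6184 - 0.02*-26.184 = -2.0947
Step 3: grad_x = 2*7*-1.2526 = -17.5358, grad_y = 2*5*-2.0947 = -20.9472
  x_3 = -1.2526 - 0.02*-17.5358 = -0.9018
  y_3 = -2.0947 - 0.02*-20.9472 = -1.6758
Step 4: grad_x = 2*7*-0.9018 = -12.6258, grad_y = 2*5*-1.6758 = -16.7578
  x_4 = -0.9018 - 0.02*-12.6258 = -0.6493
  y_4 = -1.6758 - 0.02*-16.7578 = -1.3406
f(-0.6493, -1.3406) = 7*(-0.6493)^2 + 5*(-1.3406)^2 = 11.9377


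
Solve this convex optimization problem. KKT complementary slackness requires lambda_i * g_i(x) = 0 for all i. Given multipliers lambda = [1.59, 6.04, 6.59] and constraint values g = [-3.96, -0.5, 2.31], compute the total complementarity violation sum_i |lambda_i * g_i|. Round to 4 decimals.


KKT complementary slackness check:
lambda_1 * g_1 = 1.59 * -3.96 = -6.2964
lambda_2 * g_2 = 6.04 * -0.5 = -3.02
lambda_3 * g_3 = 6.59 * 2.31 = 15.2229
Total violation = 6.2964 + 3.02 + 15.2229 = 24.5393


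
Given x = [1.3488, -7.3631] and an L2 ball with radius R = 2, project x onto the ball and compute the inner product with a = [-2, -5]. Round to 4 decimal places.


Step 1: Compute ||x|| (intermediates to 6 decimals).
||x|| = sqrt(1.3488^2 + (-7.3631)^2) = 7.48562
Step 2: Project.
Since ||x|| > R, scale = R/||x|| = 2/7.48562 = 0.267179, proj(x) = scale * x
proj(x) = [0.360371, -1.967266]
Step 3: Dot product.
a^T * proj(x) = -2*0.360371 - 5*(-1.967266) = 9.1156


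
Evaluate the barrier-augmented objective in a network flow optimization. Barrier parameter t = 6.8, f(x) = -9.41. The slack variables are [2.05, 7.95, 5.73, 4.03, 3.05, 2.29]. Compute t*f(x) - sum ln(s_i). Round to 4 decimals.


Step 1: Compute log-barrier.
ln values: [0.7178, 2.0732, 1.7457, 1.3938, 1.1151, 0.8286]
phi = -(0.7178 + 2.0732 + 1.7457 + 1.3938 + 1.1151 + 0.8286) = -7.8742
Step 2: Compute augmented objective.
t*f(x) = 6.8*-9.41 = -63.988
Total = -63.988 - 7.8742 = -71.8622


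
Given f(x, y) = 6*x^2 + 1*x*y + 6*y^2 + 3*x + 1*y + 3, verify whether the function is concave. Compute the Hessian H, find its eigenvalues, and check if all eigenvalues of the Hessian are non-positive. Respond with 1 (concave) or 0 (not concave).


The Hessian of f(x,y) = 6*x^2 + 1*x*y + 6*y^2 + 3*x + 1*y + 3 is:
H = [[12, 1], [1, 12]]
Trace = 12 + 12 = 24
Determinant = 12*12 - (1)^2 = 143
Discriminant = (24)^2 - 4*143 = 4.0
Eigenvalues: lambda_1 = 11.0, lambda_2 = 13.0
The function is not concave.

0


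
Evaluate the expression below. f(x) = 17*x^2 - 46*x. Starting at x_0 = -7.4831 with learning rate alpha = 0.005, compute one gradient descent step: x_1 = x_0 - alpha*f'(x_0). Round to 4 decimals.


We compute the gradient at x_0 and apply the update.
f'(x) = 34*x - 46
f'(-7.4831) = 34*-7.4831 - 46 = -300.4254
x_1 = -7.4831 - 0.005*-300.4254 = -5.981


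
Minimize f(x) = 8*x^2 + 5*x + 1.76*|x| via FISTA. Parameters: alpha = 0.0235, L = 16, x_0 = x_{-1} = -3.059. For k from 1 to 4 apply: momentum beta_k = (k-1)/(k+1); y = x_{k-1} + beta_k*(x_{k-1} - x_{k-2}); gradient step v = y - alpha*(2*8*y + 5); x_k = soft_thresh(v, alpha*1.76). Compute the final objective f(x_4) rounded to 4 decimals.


FISTA on f(x) = 8*x^2 + 5*x + 1.76*|x|
L = 16, alpha = 0.0235
Iteration 1: beta = 0.0, y = -3.059 + 0.0*(-3.059 + 3.059) = -3.059
  grad(y) = -43.944, v = y - alpha*grad = -2.0263
  prox(v) = soft_thresh(-2.0263, 0.0414) = -1.985
Iteration 2: beta = 0.3333, y = -1.985 + 0.3333*(-1.985 + 3.059) = -1.6269
  grad(y) = -21.0311, v = y - alpha*grad = -1.1327
  prox(v) = soft_thresh(-1.1327, 0.0414) = -1.0914
Iteration 3: beta = 0.5, y = -1.0914 + 0.5*(-1.0914 + 1.985) = -0.6445
  grad(y) = -5.3128, v = y - alpha*grad = -0.5197
  prox(v) = soft_thresh(-0.5197, 0.0414) = -0.4783
Iteration 4: beta = 0.6, y = -0.4783 + 0.6*(-0.4783 + 1.0914) = -0.1105
  grad(y) = 3.2315, v = y - alpha*grad = -0.1865
  prox(v) = soft_thresh(-0.1865, 0.0414) = -0.1451
f(x_4) = 8*(-0.1451)^2 + 5*(-0.1451) + 1.76*|-0.1451| = -0.3017


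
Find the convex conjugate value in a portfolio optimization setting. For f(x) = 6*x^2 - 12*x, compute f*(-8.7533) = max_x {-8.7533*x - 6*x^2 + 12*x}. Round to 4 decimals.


f*(y) = sup_x {y*x - a*x^2 - b*x} = sup_x {(y-b)*x - a*x^2}
FOC: (y - b) - 2a*x = 0 => x* = (y - b)/(2a)
x* = (-8.7533 + 12)/(2*6) = 0.2706
f*(-8.7533) = (y-b)^2/(4a) = (-8.7533 + 12)^2/(4*6)
= 10.5411/24 = 0.4392


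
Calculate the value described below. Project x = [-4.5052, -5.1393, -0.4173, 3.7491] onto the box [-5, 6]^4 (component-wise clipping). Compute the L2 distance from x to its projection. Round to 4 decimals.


Project each component onto [-5, 6].
clip(-4.5052) = -4.5052, clip(-5.1393) = -5.0, clip(-0.4173) = -0.4173, clip(3.7491) = 3.7491
Projection = [-4.5052, -5.0, -0.4173, 3.7491]
Squared diffs: [0.0, 0.0194, 0.0, 0.0]
Distance = sqrt(0.0194) = 0.1393


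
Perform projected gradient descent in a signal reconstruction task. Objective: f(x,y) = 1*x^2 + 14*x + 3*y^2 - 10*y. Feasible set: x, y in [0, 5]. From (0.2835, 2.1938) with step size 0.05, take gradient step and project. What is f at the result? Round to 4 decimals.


Step 1: Compute gradient at (0.2835, 2.1938).
grad_x = 2*1*0.2835 + 14 = 14.567
grad_y = 2*3*2.1938 - 10 = 3.1628
Step 2: Gradient step.
x_raw = 0.2835 - 0.05*14.567 = -0.4449
y_raw = 2.1938 - 0.05*3.1628 = 2.0357
Step 3: Project onto [0, 5].
x_proj = clip(-0.4449) = 0.0
y_proj = clip(2.0357) = 2.0357
Step 4: Evaluate f.
f(0.0, 2.0357) = -7.9249


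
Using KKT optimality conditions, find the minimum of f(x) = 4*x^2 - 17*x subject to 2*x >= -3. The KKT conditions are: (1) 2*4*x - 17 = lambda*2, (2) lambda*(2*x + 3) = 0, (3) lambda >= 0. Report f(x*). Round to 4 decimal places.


Step 1: Try lambda = 0 (constraint inactive).
Stationarity: 2*4*x - 17 = 0
x* = 17/(2*4) = 2.125
Check constraint: 2*2.125 = 4.25 >= -3 -- satisfied.
Step 2: Compute optimal value.
f(x*) = 4*2.125^2 - 17*2.125 = -18.0625


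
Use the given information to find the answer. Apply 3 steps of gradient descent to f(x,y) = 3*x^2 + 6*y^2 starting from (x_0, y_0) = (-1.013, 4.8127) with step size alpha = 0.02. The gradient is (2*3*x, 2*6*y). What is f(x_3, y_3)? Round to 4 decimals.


Gradient descent on f(x,y) = 3*x^2 + 6*y^2.
Starting point: (-1.013, 4.8127), alpha = 0.02
Step 1: grad_x = 2*3*-1.013 = -6.078, grad_y = 2*6*4.8127 = 57.7524
  x_1 = -1.013 - 0.02*-6.078 = -0.8914
  y_1 = 4.8127 - 0.02*57.7524 = 3.6577
Step 2: grad_x = 2*3*-0.8914 = -5.3486, grad_y = 2*6*3.6577 = 43.8918
  x_2 = -0.8914 - 0.02*-5.3486 = -0.7845
  y_2 = 3.6577 - 0.02*43.8918 = 2.7798
Step 3: grad_x = 2*3*-0.7845 = -4.7068, grad_y = 2*6*2.7798 = 33.3578
  x_3 = -0.7845 - 0.02*-4.7068 = -0.6903
  y_3 = 2.7798 - 0.02*33.3578 = 2.1127
f(-0.6903, 2.1127) = 3*(-0.6903)^2 + 6*2.1127^2 = 28.2097


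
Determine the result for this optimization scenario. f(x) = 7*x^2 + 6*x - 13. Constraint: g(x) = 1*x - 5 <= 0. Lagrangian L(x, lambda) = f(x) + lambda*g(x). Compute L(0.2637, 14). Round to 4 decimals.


Step 1: Evaluate f(x).
f(0.2637) = 7*0.2637^2 + 6*0.2637 - 13 = -10.931
Step 2: Evaluate g(x).
g(0.2637) = 1*0.2637 - 5 = -4.7363
Step 3: Compute Lagrangian.
L = -10.931 + 14*-4.7363 = -77.2392


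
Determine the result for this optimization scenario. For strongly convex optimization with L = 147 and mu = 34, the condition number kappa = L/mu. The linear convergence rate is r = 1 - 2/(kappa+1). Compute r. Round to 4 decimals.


Step 1: Compute the condition number.
kappa = L/mu = 147/34 = 4.3235
Step 2: Compute the convergence rate.
r = 1 - 2/(kappa + 1) = 1 - 2*mu/(L + mu) = (L - mu)/(L + mu) = 113/181 = 0.6243


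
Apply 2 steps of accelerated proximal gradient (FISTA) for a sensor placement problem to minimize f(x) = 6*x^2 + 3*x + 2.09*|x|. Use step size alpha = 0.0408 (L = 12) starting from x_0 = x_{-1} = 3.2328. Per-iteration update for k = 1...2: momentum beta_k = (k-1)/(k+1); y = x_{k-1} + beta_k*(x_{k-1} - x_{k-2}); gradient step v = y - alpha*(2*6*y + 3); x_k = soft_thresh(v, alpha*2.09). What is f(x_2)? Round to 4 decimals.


FISTA on f(x) = 6*x^2 + 3*x + 2.09*|x|
L = 12, alpha = 0.0408
Iteration 1: beta = 0.0, y = 3.2328 + 0.0*(3.2328 - 3.2328) = 3.2328
  grad(y) = 41.7936, v = y - alpha*grad = 1.5276
  prox(v) = soft_thresh(1.5276, 0.0853) = 1.4423
Iteration 2: beta = 0.3333, y = 1.4423 + 0.3333*(1.4423 - 3.2328) = 0.8455
  grad(y) = 13.1464, v = y - alpha*grad = 0.3092
  prox(v) = soft_thresh(0.3092, 0.0853) = 0.2239
f(x_2) = 6*0.2239^2 + 3*0.2239 + 2.09*|0.2239| = 1.4403


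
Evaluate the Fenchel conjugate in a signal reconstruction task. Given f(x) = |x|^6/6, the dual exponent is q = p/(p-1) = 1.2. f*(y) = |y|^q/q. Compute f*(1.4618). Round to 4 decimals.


The conjugate exponent q satisfies 1/p + 1/q = 1.
p = 6, so q = 6/(6 - 1) = 1.2
|y|^q = 1.4618^1.2 = 1.5771
f*(1.4618) = 1.5771 / 1.2 = 1.3143


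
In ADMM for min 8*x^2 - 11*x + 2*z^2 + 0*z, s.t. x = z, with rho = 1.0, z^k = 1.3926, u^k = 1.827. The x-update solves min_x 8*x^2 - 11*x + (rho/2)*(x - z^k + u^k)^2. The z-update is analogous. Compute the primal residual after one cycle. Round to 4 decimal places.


ADMM iteration with rho = 1.0, z^k = 1.3926, u^k = 1.827
Step 1: x-update.
Minimize 8*x^2 - 11*x + (1.0/2)*(x - 1.3926 + 1.827)^2
FOC: (2*8 + 1.0)*x = 11 + 1.0*(1.3926 - 1.827)
x^{k+1} = 0.6215
Step 2: z-update.
Minimize 2*z^2 + 0*z + (1.0/2)*(0.6215 - z + 1.827)^2
FOC: (2*2 + 1.0)*z = 0 + 1.0*(0.6215 + 1.827)
z^{k+1} = 0.4897
Step 3: u-update.
u^{k+1} = 1.827 + 0.6215 - 0.4897 = 1.9588
Step 4: Primal residual = |0.6215 - 0.4897| = 0.1318


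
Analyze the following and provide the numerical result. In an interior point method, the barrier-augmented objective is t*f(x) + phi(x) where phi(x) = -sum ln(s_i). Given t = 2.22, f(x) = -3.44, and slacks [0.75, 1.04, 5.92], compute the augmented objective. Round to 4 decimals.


Step 1: Compute log-barrier.
ln values: [-0.2877, 0.0392, 1.7783]
phi = -(-0.2877 + 0.0392 + 1.7783) = -1.5299
Step 2: Compute augmented objective.
t*f(x) = 2.22*-3.44 = -7.6368
Total = -7.6368 - 1.5299 = -9.1667


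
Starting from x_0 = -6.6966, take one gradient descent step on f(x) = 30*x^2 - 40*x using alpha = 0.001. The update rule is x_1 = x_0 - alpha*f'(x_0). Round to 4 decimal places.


We compute the gradient at x_0 and apply the update.
f'(x) = 60*x - 40
f'(-6.6966) = 60*-6.6966 - 40 = -441.796
x_1 = -6.6966 - 0.001*-441.796 = -6.2548


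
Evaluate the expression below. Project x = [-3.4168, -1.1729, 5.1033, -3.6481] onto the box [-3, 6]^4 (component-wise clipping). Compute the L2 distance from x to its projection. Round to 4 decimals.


Project each component onto [-3, 6].
clip(-3.4168) = -3.0, clip(-1.1729) = -1.1729, clip(5.1033) = 5.1033, clip(-3.6481) = -3.0
Projection = [-3.0, -1.1729, 5.1033, -3.0]
Squared diffs: [0.1737, 0.0, 0.0, 0.42]
Distance = sqrt(0.5937) = 0.7706


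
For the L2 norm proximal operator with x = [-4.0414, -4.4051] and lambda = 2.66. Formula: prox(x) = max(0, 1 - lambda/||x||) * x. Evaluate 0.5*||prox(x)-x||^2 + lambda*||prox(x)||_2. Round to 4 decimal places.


Step 1: Compute ||x||.
||x|| = 5.9781
Step 2: Compute scaling factor.
scale = max(0, 1 - 2.66/5.9781) = 0.555
Step 3: prox(x) = [-2.2432, -2.445]
||prox(x)|| = 3.3181
Step 4: Proximal objective.
0.5*||prox-x||^2 = 3.5378
lambda*||prox|| = 8.8261
Total = 12.364


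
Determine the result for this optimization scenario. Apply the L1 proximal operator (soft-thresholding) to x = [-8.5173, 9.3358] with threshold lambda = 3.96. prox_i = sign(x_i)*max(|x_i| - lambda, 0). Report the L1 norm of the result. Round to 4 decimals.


Soft-thresholding with lambda = 3.96:
prox(-8.5173) = sign(-8.5173)*max(|-8.5173| - 3.96, 0) = -4.5573
prox(9.3358) = sign(9.3358)*max(|9.3358| - 3.96, 0) = 5.3758
prox(x) = [-4.5573, 5.3758]
||prox(x)||_1 = 4.5573 + 5.3758 = 9.9331


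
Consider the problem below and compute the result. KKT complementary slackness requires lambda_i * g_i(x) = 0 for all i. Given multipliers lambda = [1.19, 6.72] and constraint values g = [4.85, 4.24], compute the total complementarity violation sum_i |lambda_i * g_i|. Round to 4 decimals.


KKT complementary slackness check:
lambda_1 * g_1 = 1.19 * 4.85 = 5.7715
lambda_2 * g_2 = 6.72 * 4.24 = 28.4928
Total violation = 5.7715 + 28.4928 = 34.2643


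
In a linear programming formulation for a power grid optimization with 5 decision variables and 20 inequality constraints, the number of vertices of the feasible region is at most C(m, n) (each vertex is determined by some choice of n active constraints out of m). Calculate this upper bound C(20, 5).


Each vertex corresponds to some choice of n active constraints out of m, so the number of vertices is at most C(m, n) = m! / (n!(m-n)!).
m = 20, n = 5
Numerator: 20 * 19 * 18 * 17 * 16
Denominator: 5! = 120
C(20, 5) = 15504


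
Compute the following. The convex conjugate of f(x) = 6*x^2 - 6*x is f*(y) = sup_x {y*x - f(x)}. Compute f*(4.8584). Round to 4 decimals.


f*(y) = sup_x {y*x - a*x^2 - b*x} = sup_x {(y-b)*x - a*x^2}
FOC: (y - b) - 2a*x = 0 => x* = (y - b)/(2a)
x* = (4.8584 + 6)/(2*6) = 0.9049
f*(4.8584) = (y-b)^2/(4a) = (4.8584 + 6)^2/(4*6)
= 117.9049/24 = 4.9127


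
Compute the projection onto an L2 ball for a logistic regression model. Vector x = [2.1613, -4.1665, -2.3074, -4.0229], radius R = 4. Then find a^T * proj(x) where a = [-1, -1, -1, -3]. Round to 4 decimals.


Step 1: Compute ||x|| (intermediates to 6 decimals).
||x|| = sqrt(2.1613^2 + (-4.1665)^2 + (-2.3074)^2 + (-4.0229)^2) = 6.598391
Step 2: Project.
Since ||x|| > R, scale = R/||x|| = 4/6.598391 = 0.606208, proj(x) = scale * x
proj(x) = [1.310197, -2.525766, -1.398764, -2.438714]
Step 3: Dot product.
a^T * proj(x) = -1*1.310197 - 1*(-2.525766) - 1*(-1.398764) - 3*(-2.438714) = 9.9305


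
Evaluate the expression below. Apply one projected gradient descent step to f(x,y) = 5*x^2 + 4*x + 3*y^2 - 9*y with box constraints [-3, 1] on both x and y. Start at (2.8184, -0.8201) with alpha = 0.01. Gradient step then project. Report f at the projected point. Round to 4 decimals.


Step 1: Compute gradient at (2.8184, -0.8201).
grad_x = 2*5*2.8184 + 4 = 32.184
grad_y = 2*3*-0.8201 - 9 = -13.9206
Step 2: Gradient step.
x_raw = 2.8184 - 0.01*32.184 = 2.4966
y_raw = -0.8201 - 0.01*-13.9206 = -0.6809
Step 3: Project onto [-3, 1].
x_proj = clip(2.4966) = 1.0
y_proj = clip(-0.6809) = -0.6809
Step 4: Evaluate f.
f(1.0, -0.6809) = 16.5189


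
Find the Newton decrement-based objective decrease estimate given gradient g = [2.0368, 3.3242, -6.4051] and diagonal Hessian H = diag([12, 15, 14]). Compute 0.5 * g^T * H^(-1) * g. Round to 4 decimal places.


Step 1: H is diagonal, so H^(-1) * g = [0.1697, 0.2216, -0.4575].
Step 2: g^T H^(-1) g = sum_i g_i^2 / H_ii
  = (2.0368)^2/12 + (3.3242)^2/15 + (-6.4051)^2/14
  = 0.3457 + 0.7367 + 2.9304 = 4.0128
Step 3: Objective decrease = 0.5 * g^T H^(-1) g = 2.0064


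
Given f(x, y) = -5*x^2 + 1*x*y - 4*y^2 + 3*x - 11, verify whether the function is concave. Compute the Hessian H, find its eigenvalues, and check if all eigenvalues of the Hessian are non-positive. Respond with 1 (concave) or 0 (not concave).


The Hessian of f(x,y) = -5*x^2 + 1*x*y - 4*y^2 + 3*x - 11 is:
H = [[-10, 1], [1, -8]]
Trace = -10 - 8 = -18
Determinant = -10*-8 - (1)^2 = 79
Discriminant = (-18)^2 - 4*79 = 8.0
Eigenvalues: lambda_1 = -10.4142, lambda_2 = -7.5858
The function is concave.

1


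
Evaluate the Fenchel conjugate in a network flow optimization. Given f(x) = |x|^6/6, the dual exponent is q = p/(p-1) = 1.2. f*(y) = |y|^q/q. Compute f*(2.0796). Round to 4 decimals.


The conjugate exponent q satisfies 1/p + 1/q = 1.
p = 6, so q = 6/(6 - 1) = 1.2
|y|^q = 2.0796^1.2 = 2.4076
f*(2.0796) = 2.4076 / 1.2 = 2.0063


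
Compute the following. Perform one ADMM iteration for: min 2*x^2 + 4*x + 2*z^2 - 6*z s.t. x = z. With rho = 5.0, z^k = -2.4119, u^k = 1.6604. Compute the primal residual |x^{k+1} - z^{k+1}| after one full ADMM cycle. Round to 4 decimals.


ADMM iteration with rho = 5.0, z^k = -2.4119, u^k = 1.6604
Step 1: x-update.
Minimize 2*x^2 + 4*x + (5.0/2)*(x + 2.4119 + 1.6604)^2
FOC: (2*2 + 5.0)*x = -4 + 5.0*(-2.4119 - 1.6604)
x^{k+1} = -2.7068
Step 2: z-update.
Minimize 2*z^2 - 6*z + (5.0/2)*(-2.7068 - z + 1.6604)^2
FOC: (2*2 + 5.0)*z = 6 + 5.0*(-2.7068 + 1.6604)
z^{k+1} = 0.0853
Step 3: u-update.
u^{k+1} = 1.6604 - 2.7068 - 0.0853 = -1.1317
Step 4: Primal residual = |-2.7068 - 0.0853| = 2.7921


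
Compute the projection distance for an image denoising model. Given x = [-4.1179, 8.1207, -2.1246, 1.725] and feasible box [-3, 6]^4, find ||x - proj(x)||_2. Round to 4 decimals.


Project each component onto [-3, 6].
clip(-4.1179) = -3.0, clip(8.1207) = 6.0, clip(-2.1246) = -2.1246, clip(1.725) = 1.725
Projection = [-3.0, 6.0, -2.1246, 1.725]
Squared diffs: [1.2497, 4.4974, 0.0, 0.0]
Distance = sqrt(5.7471) = 2.3973


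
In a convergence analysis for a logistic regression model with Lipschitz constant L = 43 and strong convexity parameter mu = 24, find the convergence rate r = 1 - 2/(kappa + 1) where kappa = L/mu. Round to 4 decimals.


Step 1: Compute the condition number.
kappa = L/mu = 43/24 = 1.7917
Step 2: Compute the convergence rate.
r = 1 - 2/(kappa + 1) = 1 - 2*mu/(L + mu) = (L - mu)/(L + mu) = 19/67 = 0.2836


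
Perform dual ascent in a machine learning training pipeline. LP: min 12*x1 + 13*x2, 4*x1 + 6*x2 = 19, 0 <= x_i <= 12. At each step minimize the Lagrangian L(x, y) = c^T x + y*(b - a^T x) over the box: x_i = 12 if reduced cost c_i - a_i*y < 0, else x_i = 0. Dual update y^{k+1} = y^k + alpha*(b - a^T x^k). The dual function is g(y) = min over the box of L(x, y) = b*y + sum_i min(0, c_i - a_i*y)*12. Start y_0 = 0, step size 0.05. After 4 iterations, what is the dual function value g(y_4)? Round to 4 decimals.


Dual ascent for LP: min 12*x1 + 13*x2, 4*x1 + 6*x2 = 19, 0 <= x_i <= 12
Step 1: y^k = 0.0, reduced costs: (12.0, 13.0)
  x^k = (0.0, 0.0), subgradient = b - a^T x = 19.0
  y^{k+1} = 0.0 + 0.05*19.0 = 0.95
Step 2: y^k = 0.95, reduced costs: (8.2, 7.3)
  x^k = (0.0, 0.0), subgradient = b - a^T x = 19.0
  y^{k+1} = 0.95 + 0.05*19.0 = 1.9
Step 3: y^k = 1.9, reduced costs: (4.4, 1.6)
  x^k = (0.0, 0.0), subgradient = b - a^T x = 19.0
  y^{k+1} = 1.9 + 0.05*19.0 = 2.85
Step 4: y^k = 2.85, reduced costs: (0.6, -4.1)
  x^k = (0.0, 12.0), subgradient = b - a^T x = -53.0
  y^{k+1} = 2.85 + 0.05*-53.0 = 0.2
Dual objective at y_4 = 0.2: reduced costs (11.2, 11.8), box minimizer x = (0.0, 0.0)
g(y_4) = b*y + (c1 - a1*y)*x1 + (c2 - a2*y)*x2 = 19*0.2 + 11.2*0.0 + 11.8*0.0 = 3.8 + 0.0 + 0.0 = 3.8


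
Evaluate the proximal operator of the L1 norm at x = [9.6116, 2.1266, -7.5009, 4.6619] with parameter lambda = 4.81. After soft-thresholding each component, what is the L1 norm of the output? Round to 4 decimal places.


Soft-thresholding with lambda = 4.81:
prox(9.6116) = sign(9.6116)*max(|9.6116| - 4.81, 0) = 4.8016
prox(2.1266) = sign(2.1266)*max(|2.1266| - 4.81, 0) = 0.0
prox(-7.5009) = sign(-7.5009)*max(|-7.5009| - 4.81, 0) = -2.6909
prox(4.6619) = sign(4.6619)*max(|4.6619| - 4.81, 0) = 0.0
prox(x) = [4.8016, 0.0, -2.6909, 0.0]
||prox(x)||_1 = 4.8016 + 0.0 + 2.6909 + 0.0 = 7.4925


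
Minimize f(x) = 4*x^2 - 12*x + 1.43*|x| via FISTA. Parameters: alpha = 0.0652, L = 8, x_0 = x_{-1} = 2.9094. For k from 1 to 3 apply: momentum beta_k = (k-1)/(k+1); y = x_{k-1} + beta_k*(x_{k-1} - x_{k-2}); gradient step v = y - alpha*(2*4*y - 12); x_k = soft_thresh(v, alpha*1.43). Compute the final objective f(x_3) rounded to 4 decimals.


FISTA on f(x) = 4*x^2 - 12*x + 1.43*|x|
L = 8, alpha = 0.0652
Iteration 1: beta = 0.0, y = 2.9094 + 0.0*(2.9094 - 2.9094) = 2.9094
  grad(y) = 11.2752, v = y - alpha*grad = 2.1743
  prox(v) = soft_thresh(2.1743, 0.0932) = 2.081
Iteration 2: beta = 0.3333, y = 2.081 + 0.3333*(2.081 - 2.9094) = 1.8049
  grad(y) = 2.4392, v = y - alpha*grad = 1.6459
  prox(v) = soft_thresh(1.6459, 0.0932) = 1.5526
Iteration 3: beta = 0.5, y = 1.5526 + 0.5*(1.5526 - 2.081) = 1.2884
  grad(y) = -1.6926, v = y - alpha*grad = 1.3988
  prox(v) = soft_thresh(1.3988, 0.0932) = 1.3055
f(x_3) = 4*1.3055^2 - 12*1.3055 + 1.43*|1.3055| = -6.9818


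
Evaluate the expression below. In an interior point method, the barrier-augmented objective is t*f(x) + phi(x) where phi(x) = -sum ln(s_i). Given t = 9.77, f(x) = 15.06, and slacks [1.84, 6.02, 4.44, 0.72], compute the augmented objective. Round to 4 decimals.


Step 1: Compute log-barrier.
ln values: [0.6098, 1.7951, 1.4907, -0.3285]
phi = -(0.6098 + 1.7951 + 1.4907 - 0.3285) = -3.567
Step 2: Compute augmented objective.
t*f(x) = 9.77*15.06 = 147.1362
Total = 147.1362 - 3.567 = 143.5692


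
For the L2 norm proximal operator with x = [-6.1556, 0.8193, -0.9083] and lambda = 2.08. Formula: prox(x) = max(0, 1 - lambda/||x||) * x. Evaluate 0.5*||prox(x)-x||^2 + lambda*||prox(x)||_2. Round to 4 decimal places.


Step 1: Compute ||x||.
||x|| = 6.276
Step 2: Compute scaling factor.
scale = max(0, 1 - 2.08/6.276) = 0.6686
Step 3: prox(x) = [-4.1155, 0.5478, -0.6073]
||prox(x)|| = 4.196
Step 4: Proximal objective.
0.5*||prox-x||^2 = 2.1632
lambda*||prox|| = 8.7277
Total = 10.8908


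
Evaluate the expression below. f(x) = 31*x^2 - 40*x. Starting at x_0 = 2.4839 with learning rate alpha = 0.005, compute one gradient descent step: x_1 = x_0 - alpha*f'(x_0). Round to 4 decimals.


We compute the gradient at x_0 and apply the update.
f'(x) = 62*x - 40
f'(2.4839) = 62*2.4839 - 40 = 114.0018
x_1 = 2.4839 - 0.005*114.0018 = 1.9139


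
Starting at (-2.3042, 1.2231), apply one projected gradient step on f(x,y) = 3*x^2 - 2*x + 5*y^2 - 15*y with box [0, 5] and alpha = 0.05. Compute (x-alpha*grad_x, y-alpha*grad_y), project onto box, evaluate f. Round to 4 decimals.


Step 1: Compute gradient at (-2.3042, 1.2231).
grad_x = 2*3*-2.3042 - 2 = -15.8252
grad_y = 2*5*1.2231 - 15 = -2.769
Step 2: Gradient step.
x_raw = -2.3042 - 0.05*-15.8252 = -1.5129
y_raw = 1.2231 - 0.05*-2.769 = 1.3616
Step 3: Project onto [0, 5].
x_proj = clip(-1.5129) = 0.0
y_proj = clip(1.3616) = 1.3616
Step 4: Evaluate f.
f(0.0, 1.3616) = -11.1542


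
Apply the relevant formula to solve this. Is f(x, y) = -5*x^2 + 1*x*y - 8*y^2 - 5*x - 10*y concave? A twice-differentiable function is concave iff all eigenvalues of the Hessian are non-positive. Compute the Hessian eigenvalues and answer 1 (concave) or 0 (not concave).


The Hessian of f(x,y) = -5*x^2 + 1*x*y - 8*y^2 - 5*x - 10*y is:
H = [[-10, 1], [1, -16]]
Trace = -10 - 16 = -26
Determinant = -10*-16 - (1)^2 = 159
Discriminant = (-26)^2 - 4*159 = 40.0
Eigenvalues: lambda_1 = -16.1623, lambda_2 = -9.8377
The function is concave.

1


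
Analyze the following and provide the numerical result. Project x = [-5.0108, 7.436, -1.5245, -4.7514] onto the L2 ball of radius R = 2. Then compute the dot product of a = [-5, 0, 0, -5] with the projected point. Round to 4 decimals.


Step 1: Compute ||x|| (intermediates to 6 decimals).
||x|| = sqrt((-5.0108)^2 + 7.436^2 + (-1.5245)^2 + (-4.7514)^2) = 10.261682
Step 2: Project.
Since ||x|| > R, scale = R/||x|| = 2/10.261682 = 0.1949, proj(x) = scale * x
proj(x) = [-0.976605, 1.449276, -0.297125, -0.926048]
Step 3: Dot product.
a^T * proj(x) = -5*(-0.976605) + 0*1.449276 + 0*(-0.297125) - 5*(-0.926048) = 9.5133


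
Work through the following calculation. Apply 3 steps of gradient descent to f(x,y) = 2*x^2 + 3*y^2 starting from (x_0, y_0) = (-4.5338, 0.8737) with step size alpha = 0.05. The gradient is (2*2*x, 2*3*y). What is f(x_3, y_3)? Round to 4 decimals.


Gradient descent on f(x,y) = 2*x^2 + 3*y^2.
Starting point: (-4.5338, 0.8737), alpha = 0.05
Step 1: grad_x = 2*2*-4.5338 = -18.1352, grad_y = 2*3*0.8737 = 5.2422
  x_1 = -4.5338 - 0.05*-18.1352 = -3.627
  y_1 = 0.8737 - 0.05*5.2422 = 0.6116
Step 2: grad_x = 2*2*-3.627 = -14.5082, grad_y = 2*3*0.6116 = 3.6695
  x_2 = -3.627 - 0.05*-14.5082 = -2.9016
  y_2 = 0.6116 - 0.05*3.6695 = 0.4281
Step 3: grad_x = 2*2*-2.9016 = -11.6065, grad_y = 2*3*0.4281 = 2.5687
  x_3 = -2.9016 - 0.05*-11.6065 = -2.3213
  y_3 = 0.4281 - 0.05*2.5687 = 0.2997
f(-2.3213, 0.2997) = 2*(-2.3213)^2 + 3*0.2997^2 = 11.0463


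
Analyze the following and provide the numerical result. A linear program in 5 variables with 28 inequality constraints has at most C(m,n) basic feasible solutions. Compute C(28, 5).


Each vertex corresponds to some choice of n active constraints out of m, so the number of vertices is at most C(m, n) = m! / (n!(m-n)!).
m = 28, n = 5
Numerator: 28 * 27 * 26 * 25 * 24
Denominator: 5! = 120
C(28, 5) = 98280


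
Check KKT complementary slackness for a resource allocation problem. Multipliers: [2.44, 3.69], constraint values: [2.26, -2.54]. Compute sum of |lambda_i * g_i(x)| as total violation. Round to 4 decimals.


KKT complementary slackness check:
lambda_1 * g_1 = 2.44 * 2.26 = 5.5144
lambda_2 * g_2 = 3.69 * -2.54 = -9.3726
Total violation = 5.5144 + 9.3726 = 14.887


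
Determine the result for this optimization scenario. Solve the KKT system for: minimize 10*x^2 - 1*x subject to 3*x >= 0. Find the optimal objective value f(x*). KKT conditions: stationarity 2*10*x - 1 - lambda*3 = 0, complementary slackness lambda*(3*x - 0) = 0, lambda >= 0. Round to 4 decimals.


Step 1: Try lambda = 0 (constraint inactive).
Stationarity: 2*10*x - 1 = 0
x* = 1/(2*10) = 0.05
Check constraint: 3*0.05 = 0.15 >= 0 -- satisfied.
Step 2: Compute optimal value.
f(x*) = 10*0.05^2 - 1*0.05 = -0.025


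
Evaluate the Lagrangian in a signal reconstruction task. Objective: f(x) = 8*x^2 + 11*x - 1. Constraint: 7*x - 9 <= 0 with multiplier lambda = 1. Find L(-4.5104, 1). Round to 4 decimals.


Step 1: Evaluate f(x).
f(-4.5104) = 8*(-4.5104)^2 + 11*(-4.5104) - 1 = 112.1353
Step 2: Evaluate g(x).
g(-4.5104) = 7*-4.5104 - 9 = -40.5728
Step 3: Compute Lagrangian.
L = 112.1353 + 1*-40.5728 = 71.5625


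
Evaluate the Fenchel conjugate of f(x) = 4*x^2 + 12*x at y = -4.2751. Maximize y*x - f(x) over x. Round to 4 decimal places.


f*(y) = sup_x {y*x - a*x^2 - b*x} = sup_x {(y-b)*x - a*x^2}
FOC: (y - b) - 2a*x = 0 => x* = (y - b)/(2a)
x* = (-4.2751 - 12)/(2*4) = -2.0344
f*(-4.2751) = (y-b)^2/(4a) = (-4.2751 - 12)^2/(4*4)
= 264.8789/16 = 16.5549


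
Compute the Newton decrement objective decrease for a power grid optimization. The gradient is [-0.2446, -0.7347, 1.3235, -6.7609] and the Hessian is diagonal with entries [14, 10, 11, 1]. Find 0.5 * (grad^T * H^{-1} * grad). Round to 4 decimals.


Step 1: H is diagonal, so H^(-1) * g = [-0.0175, -0.0735, 0.1203, -6.7609].
Step 2: g^T H^(-1) g = sum_i g_i^2 / H_ii
  = (-0.2446)^2/14 + (-0.7347)^2/10 + (1.3235)^2/11 + (-6.7609)^2/1
  = 0.0043 + 0.054 + 0.1592 + 45.7098 = 45.9273
Step 3: Objective decrease = 0.5 * g^T H^(-1) g = 22.9636


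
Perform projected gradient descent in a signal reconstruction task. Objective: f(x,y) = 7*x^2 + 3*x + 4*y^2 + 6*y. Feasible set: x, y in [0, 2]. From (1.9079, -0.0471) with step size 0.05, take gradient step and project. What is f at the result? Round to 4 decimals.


Step 1: Compute gradient at (1.9079, -0.0471).
grad_x = 2*7*1.9079 + 3 = 29.7106
grad_y = 2*4*-0.0471 + 6 = 5.6232
Step 2: Gradient step.
x_raw = 1.9079 - 0.05*29.7106 = 0.4224
y_raw = -0.0471 - 0.05*5.6232 = -0.3283
Step 3: Project onto [0, 2].
x_proj = clip(0.4224) = 0.4224
y_proj = clip(-0.3283) = 0.0
Step 4: Evaluate f.
f(0.4224, 0.0) = 2.5159


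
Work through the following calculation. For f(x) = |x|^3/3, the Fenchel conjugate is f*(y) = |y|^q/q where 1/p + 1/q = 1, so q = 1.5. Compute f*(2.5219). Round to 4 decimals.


The conjugate exponent q satisfies 1/p + 1/q = 1.
p = 3, so q = 3/(3 - 1) = 1.5
|y|^q = 2.5219^1.5 = 4.0049
f*(2.5219) = 4.0049 / 1.5 = 2.6699


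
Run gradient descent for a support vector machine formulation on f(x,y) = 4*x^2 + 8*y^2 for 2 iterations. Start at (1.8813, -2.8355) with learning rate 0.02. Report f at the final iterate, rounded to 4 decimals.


Gradient descent on f(x,y) = 4*x^2 + 8*y^2.
Starting point: (1.8813, -2.8355), alpha = 0.02
Step 1: grad_x = 2*4*1.8813 = 15.0504, grad_y = 2*8*-2.8355 = -45.368
  x_1 = 1.8813 - 0.02*15.0504 = 1.5803
  y_1 = -2.8355 - 0.02*-45.368 = -1.9281
Step 2: grad_x = 2*4*1.5803 = 12.6423, grad_y = 2*8*-1.9281 = -30.8502
  x_2 = 1.5803 - 0.02*12.6423 = 1.3274
  y_2 = -1.9281 - 0.02*-30.8502 = -1.3111
f(1.3274, -1.3111) = 4*1.3274^2 + 8*(-1.3111)^2 = 20.801


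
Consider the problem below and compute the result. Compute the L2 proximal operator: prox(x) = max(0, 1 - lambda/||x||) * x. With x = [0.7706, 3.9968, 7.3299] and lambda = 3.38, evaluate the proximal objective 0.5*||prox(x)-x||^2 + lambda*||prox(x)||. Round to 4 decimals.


Step 1: Compute ||x||.
||x|| = 8.3843
Step 2: Compute scaling factor.
scale = max(0, 1 - 3.38/8.3843) = 0.5969
Step 3: prox(x) = [0.4599, 2.3855, 4.3749]
||prox(x)|| = 5.0043
Step 4: Proximal objective.
0.5*||prox-x||^2 = 5.7122
lambda*||prox|| = 16.9145
Total = 22.6266


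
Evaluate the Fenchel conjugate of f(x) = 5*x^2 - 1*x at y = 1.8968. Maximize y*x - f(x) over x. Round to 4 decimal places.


f*(y) = sup_x {y*x - a*x^2 - b*x} = sup_x {(y-b)*x - a*x^2}
FOC: (y - b) - 2a*x = 0 => x* = (y - b)/(2a)
x* = (1.8968 + 1)/(2*5) = 0.2897
f*(1.8968) = (y-b)^2/(4a) = (1.8968 + 1)^2/(4*5)
= 8.3915/20 = 0.4196


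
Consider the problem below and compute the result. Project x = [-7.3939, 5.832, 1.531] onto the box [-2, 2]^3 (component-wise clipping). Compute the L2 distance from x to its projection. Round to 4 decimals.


Project each component onto [-2, 2].
clip(-7.3939) = -2.0, clip(5.832) = 2.0, clip(1.531) = 1.531
Projection = [-2.0, 2.0, 1.531]
Squared diffs: [29.0942, 14.6842, 0.0]
Distance = sqrt(43.7784) = 6.6165


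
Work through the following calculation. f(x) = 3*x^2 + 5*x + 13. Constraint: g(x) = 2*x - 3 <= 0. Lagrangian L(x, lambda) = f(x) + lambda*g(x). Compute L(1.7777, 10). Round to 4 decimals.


Step 1: Evaluate f(x).
f(1.7777) = 3*1.7777^2 + 5*1.7777 + 13 = 31.3692
Step 2: Evaluate g(x).
g(1.7777) = 2*1.7777 - 3 = 0.5554
Step 3: Compute Lagrangian.
L = 31.3692 + 10*0.5554 = 36.9232


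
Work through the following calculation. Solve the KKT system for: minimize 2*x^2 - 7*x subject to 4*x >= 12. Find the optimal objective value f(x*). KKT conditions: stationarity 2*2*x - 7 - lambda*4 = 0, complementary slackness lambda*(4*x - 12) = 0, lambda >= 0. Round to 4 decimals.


Step 1: Try lambda = 0 (constraint inactive).
x_unc = 7/(2*2) = 1.75
Check: 4*1.75 = 7.0 < 12 -- violated!
Step 2: Constraint must be active: 4*x = 12
x* = 12/4 = 3.0
lambda = (2*2*3.0 - 7)/4 = 1.25
Step 3: Compute optimal value.
f(x*) = 2*3.0^2 - 7*3.0 = -3.0


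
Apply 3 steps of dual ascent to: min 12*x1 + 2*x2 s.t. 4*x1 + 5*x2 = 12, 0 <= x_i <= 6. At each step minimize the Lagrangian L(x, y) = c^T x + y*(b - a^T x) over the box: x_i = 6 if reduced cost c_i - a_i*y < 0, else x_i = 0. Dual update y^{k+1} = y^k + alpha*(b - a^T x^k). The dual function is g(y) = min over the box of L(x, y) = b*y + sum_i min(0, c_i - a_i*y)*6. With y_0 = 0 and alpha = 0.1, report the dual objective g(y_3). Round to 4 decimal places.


Dual ascent for LP: min 12*x1 + 2*x2, 4*x1 + 5*x2 = 12, 0 <= x_i <= 6
Step 1: y^k = 0.0, reduced costs: (12.0, 2.0)
  x^k = (0.0, 0.0), subgradient = b - a^T x = 12.0
  y^{k+1} = 0.0 + 0.1*12.0 = 1.2
Step 2: y^k = 1.2, reduced costs: (7.2, -4.0)
  x^k = (0.0, 6.0), subgradient = b - a^T x = -18.0
  y^{k+1} = 1.2 + 0.1*-18.0 = -0.6
Step 3: y^k = -0.6, reduced costs: (14.4, 5.0)
  x^k = (0.0, 0.0), subgradient = b - a^T x = 12.0
  y^{k+1} = -0.6 + 0.1*12.0 = 0.6
Dual objective at y_3 = 0.6: reduced costs (9.6, -1.0), box minimizer x = (0.0, 6.0)
g(y_3) = b*y + (c1 - a1*y)*x1 + (c2 - a2*y)*x2 = 12*0.6 + 9.6*0.0 + (-1.0)*6.0 = 7.2 + 0.0 - 6.0 = 1.2


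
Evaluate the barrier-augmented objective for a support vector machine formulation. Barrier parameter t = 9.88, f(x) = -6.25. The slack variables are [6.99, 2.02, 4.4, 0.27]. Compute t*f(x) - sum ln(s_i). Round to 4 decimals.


Step 1: Compute log-barrier.
ln values: [1.9445, 0.7031, 1.4816, -1.3093]
phi = -(1.9445 + 0.7031 + 1.4816 - 1.3093) = -2.8198
Step 2: Compute augmented objective.
t*f(x) = 9.88*-6.25 = -61.75
Total = -61.75 - 2.8198 = -64.5698


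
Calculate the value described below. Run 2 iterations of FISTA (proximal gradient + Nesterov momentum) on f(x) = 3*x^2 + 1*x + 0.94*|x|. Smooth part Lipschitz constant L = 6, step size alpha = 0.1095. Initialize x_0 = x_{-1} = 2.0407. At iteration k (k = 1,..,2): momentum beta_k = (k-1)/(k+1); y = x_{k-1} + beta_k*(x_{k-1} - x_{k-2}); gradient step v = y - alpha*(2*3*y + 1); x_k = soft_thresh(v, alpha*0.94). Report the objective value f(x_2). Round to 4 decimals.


FISTA on f(x) = 3*x^2 + 1*x + 0.94*|x|
L = 6, alpha = 0.1095
Iteration 1: beta = 0.0, y = 2.0407 + 0.0*(2.0407 - 2.0407) = 2.0407
  grad(y) = 13.2442, v = y - alpha*grad = 0.5905
  prox(v) = soft_thresh(0.5905, 0.1029) = 0.4875
Iteration 2: beta = 0.3333, y = 0.4875 + 0.3333*(0.4875 - 2.0407) = -0.0302
  grad(y) = 0.8188, v = y - alpha*grad = -0.1199
  prox(v) = soft_thresh(-0.1199, 0.1029) = -0.0169
f(x_2) = 3*(-0.0169)^2 + 1*(-0.0169) + 0.94*|-0.0169| = -0.0002


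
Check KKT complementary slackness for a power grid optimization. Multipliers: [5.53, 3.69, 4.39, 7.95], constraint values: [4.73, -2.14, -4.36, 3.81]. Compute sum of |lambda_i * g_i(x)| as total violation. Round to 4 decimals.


KKT complementary slackness check:
lambda_1 * g_1 = 5.53 * 4.73 = 26.1569
lambda_2 * g_2 = 3.69 * -2.14 = -7.8966
lambda_3 * g_3 = 4.39 * -4.36 = -19.1404
lambda_4 * g_4 = 7.95 * 3.81 = 30.2895
Total violation = 26.1569 + 7.8966 + 19.1404 + 30.2895 = 83.4834


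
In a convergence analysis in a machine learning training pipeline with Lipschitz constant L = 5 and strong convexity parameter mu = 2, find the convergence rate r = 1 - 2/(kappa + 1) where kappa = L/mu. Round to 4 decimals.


Step 1: Compute the condition number.
kappa = L/mu = 5/2 = 2.5
Step 2: Compute the convergence rate.
r = 1 - 2/(kappa + 1) = 1 - 2*mu/(L + mu) = (L - mu)/(L + mu) = 3/7 = 0.4286


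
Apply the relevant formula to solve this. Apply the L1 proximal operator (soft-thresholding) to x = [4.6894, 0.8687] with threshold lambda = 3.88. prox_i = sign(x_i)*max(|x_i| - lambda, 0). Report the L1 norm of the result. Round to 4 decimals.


Soft-thresholding with lambda = 3.88:
prox(4.6894) = sign(4.6894)*max(|4.6894| - 3.88, 0) = 0.8094
prox(0.8687) = sign(0.8687)*max(|0.8687| - 3.88, 0) = 0.0
prox(x) = [0.8094, 0.0]
||prox(x)||_1 = 0.8094 + 0.0 = 0.8094


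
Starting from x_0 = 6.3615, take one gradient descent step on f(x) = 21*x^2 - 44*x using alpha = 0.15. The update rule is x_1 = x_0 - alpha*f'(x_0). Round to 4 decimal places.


We compute the gradient at x_0 and apply the update.
f'(x) = 42*x - 44
f'(6.3615) = 42*6.3615 - 44 = 223.183
x_1 = 6.3615 - 0.15*223.183 = -27.116


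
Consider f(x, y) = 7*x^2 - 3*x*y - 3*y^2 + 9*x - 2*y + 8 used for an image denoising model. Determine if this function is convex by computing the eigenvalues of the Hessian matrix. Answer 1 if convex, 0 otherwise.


The Hessian of f(x,y) = 7*x^2 - 3*x*y - 3*y^2 + 9*x - 2*y + 8 is:
H = [[14, -3], [-3, -6]]
Trace = 14 - 6 = 8
Determinant = 14*-6 - (-3)^2 = -93
Discriminant = (8)^2 - 4*-93 = 436.0
Eigenvalues: lambda_1 = -6.4403, lambda_2 = 14.4403
The function is not convex.

0


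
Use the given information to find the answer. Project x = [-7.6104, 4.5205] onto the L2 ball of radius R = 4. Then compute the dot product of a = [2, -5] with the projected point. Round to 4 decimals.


Step 1: Compute ||x|| (intermediates to 6 decimals).
||x|| = sqrt((-7.6104)^2 + 4.5205^2) = 8.851729
Step 2: Project.
Since ||x|| > R, scale = R/||x|| = 4/8.851729 = 0.451889, proj(x) = scale * x
proj(x) = [-3.439056, 2.042764]
Step 3: Dot product.
a^T * proj(x) = 2*(-3.439056) - 5*2.042764 = -17.0919


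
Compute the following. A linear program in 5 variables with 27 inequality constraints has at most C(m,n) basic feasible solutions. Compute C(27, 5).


Each vertex corresponds to some choice of n active constraints out of m, so the number of vertices is at most C(m, n) = m! / (n!(m-n)!).
m = 27, n = 5
Numerator: 27 * 26 * 25 * 24 * 23
Denominator: 5! = 120
C(27, 5) = 80730


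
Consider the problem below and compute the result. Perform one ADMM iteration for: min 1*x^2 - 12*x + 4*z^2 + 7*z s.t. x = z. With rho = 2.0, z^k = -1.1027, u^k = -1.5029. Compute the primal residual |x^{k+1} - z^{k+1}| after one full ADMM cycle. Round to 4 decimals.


ADMM iteration with rho = 2.0, z^k = -1.1027, u^k = -1.5029
Step 1: x-update.
Minimize 1*x^2 - 12*x + (2.0/2)*(x + 1.1027 - 1.5029)^2
FOC: (2*1 + 2.0)*x = 12 + 2.0*(-1.1027 + 1.5029)
x^{k+1} = 3.2001
Step 2: z-update.
Minimize 4*z^2 + 7*z + (2.0/2)*(3.2001 - z - 1.5029)^2
FOC: (2*4 + 2.0)*z = -7 + 2.0*(3.2001 - 1.5029)
z^{k+1} = -0.3606
Step 3: u-update.
u^{k+1} = -1.5029 + 3.2001 + 0.3606 = 2.0578
Step 4: Primal residual = |3.2001 + 0.3606| = 3.5607


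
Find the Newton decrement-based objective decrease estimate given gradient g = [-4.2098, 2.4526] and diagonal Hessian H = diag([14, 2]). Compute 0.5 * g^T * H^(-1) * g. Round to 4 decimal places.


Step 1: H is diagonal, so H^(-1) * g = [-0.3007, 1.2263].
Step 2: g^T H^(-1) g = sum_i g_i^2 / H_ii
  = (-4.2098)^2/14 + (2.4526)^2/2
  = 1.2659 + 3.0076 = 4.2735
Step 3: Objective decrease = 0.5 * g^T H^(-1) g = 2.1368


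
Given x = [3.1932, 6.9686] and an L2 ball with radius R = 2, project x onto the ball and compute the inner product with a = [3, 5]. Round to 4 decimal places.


Step 1: Compute ||x|| (intermediates to 6 decimals).
||x|| = sqrt(3.1932^2 + 6.9686^2) = 7.665371
Step 2: Project.
Since ||x|| > R, scale = R/||x|| = 2/7.665371 = 0.260914, proj(x) = scale * x
proj(x) = [0.833151, 1.818205]
Step 3: Dot product.
a^T * proj(x) = 3*0.833151 + 5*1.818205 = 11.5905


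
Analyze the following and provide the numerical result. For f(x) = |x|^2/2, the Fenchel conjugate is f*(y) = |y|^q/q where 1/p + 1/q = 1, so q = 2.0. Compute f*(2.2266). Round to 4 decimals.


The conjugate exponent q satisfies 1/p + 1/q = 1.
p = 2, so q = 2/(2 - 1) = 2.0
|y|^q = 2.2266^2.0 = 4.9577
f*(2.2266) = 4.9577 / 2.0 = 2.4789


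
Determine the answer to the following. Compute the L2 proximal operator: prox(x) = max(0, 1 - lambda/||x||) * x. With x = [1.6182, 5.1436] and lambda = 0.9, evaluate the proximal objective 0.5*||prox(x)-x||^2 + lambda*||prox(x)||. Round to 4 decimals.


Step 1: Compute ||x||.
||x|| = 5.3921
Step 2: Compute scaling factor.
scale = max(0, 1 - 0.9/5.3921) = 0.8331
Step 3: prox(x) = [1.3481, 4.2851]
||prox(x)|| = 4.4921
Step 4: Proximal objective.
0.5*||prox-x||^2 = 0.405
lambda*||prox|| = 4.0429
Total = 4.4479
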